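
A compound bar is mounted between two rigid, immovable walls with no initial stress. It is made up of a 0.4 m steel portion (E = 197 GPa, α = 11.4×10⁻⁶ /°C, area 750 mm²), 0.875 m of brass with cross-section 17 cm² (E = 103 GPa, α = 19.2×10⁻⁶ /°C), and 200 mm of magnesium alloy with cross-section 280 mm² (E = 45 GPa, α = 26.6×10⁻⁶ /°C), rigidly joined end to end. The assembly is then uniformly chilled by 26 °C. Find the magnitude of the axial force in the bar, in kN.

If the supports were absent, the total length change would be Σ αᵢΔT Lᵢ = 11.4×10⁻⁶×26×400 + 19.2×10⁻⁶×26×875 + 26.6×10⁻⁶×26×200 = 0.6937 mm.
The walls prevent any net length change, so an axial force P (same in every segment) develops. Compatibility: P · Σ Lᵢ/(AᵢEᵢ) = δ_free.
Σ Lᵢ/(AᵢEᵢ) = 400/(750×197×10³) + 875/(1700×103×10³) + 200/(280×45×10³) = 2.358×10⁻⁵ mm/N.
Hence P = δ_free / Σ(L/AE) = 0.6937/2.358×10⁻⁵ = 29.42 kN (tensile).

P ≈ 29.4 kN (tensile)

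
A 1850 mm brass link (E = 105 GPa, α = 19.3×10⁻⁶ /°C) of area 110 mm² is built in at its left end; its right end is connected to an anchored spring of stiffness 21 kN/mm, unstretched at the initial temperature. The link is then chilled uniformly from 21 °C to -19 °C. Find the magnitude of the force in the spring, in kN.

Free thermal contraction: δ_free = αΔT L = 19.3×10⁻⁶ × 40 × 1850 = 1.428 mm.
Let P be the tensile force in the spring. The link extends elastically by PL/(AE) and the spring stretches by P/k; together these equal δ_free.
So P = δ_free / [L/(AE) + 1/k] = 1.428 / [ 1850/(110×105×10³) + 1/(21×10³) ].
P = 1.428 / 0.0002078 = 6873 N.

P ≈ 6.87 kN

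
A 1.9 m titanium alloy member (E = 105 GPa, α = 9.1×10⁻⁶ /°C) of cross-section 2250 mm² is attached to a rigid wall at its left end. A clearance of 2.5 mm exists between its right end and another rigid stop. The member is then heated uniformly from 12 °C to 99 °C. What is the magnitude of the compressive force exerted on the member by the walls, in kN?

P ≈ 0 kN

If the wall were absent the member would grow by αΔT L = 9.1×10⁻⁶ × 87 × 1900 = 1.504 mm.
Since δ_free = 1.5 mm is less than the 2.5 mm gap, the member never touches the wall. No axial force develops.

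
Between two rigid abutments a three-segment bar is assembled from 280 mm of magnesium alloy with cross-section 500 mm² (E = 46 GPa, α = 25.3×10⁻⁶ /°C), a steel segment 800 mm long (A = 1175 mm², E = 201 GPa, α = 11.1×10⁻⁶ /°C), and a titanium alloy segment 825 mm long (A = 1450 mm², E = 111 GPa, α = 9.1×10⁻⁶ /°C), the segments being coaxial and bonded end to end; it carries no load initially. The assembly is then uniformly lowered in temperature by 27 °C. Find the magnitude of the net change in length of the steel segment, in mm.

If the supports were absent, the total length change would be Σ αᵢΔT Lᵢ = 25.3×10⁻⁶×27×280 + 11.1×10⁻⁶×27×800 + 9.1×10⁻⁶×27×825 = 0.6337 mm.
The rigid supports impose zero overall length change; the single axial force P common to all segments must satisfy P Σ Lᵢ/(AᵢEᵢ) = δ_free.
Σ Lᵢ/(AᵢEᵢ) = 280/(500×46×10³) + 800/(1175×201×10³) + 825/(1450×111×10³) = 2.069×10⁻⁵ mm/N.
Hence P = δ_free / Σ(L/AE) = 0.6337/2.069×10⁻⁵ = 30.63 kN (tensile).
For the steel segment, free thermal change = 11.1×10⁻⁶×27×800 = 0.2398 mm and elastic change from P = 30630×800/(1175×201×10³) = 0.1038 mm; these oppose, so the net change is 0.136 mm (segment shortens).

|ΔL| ≈ 0.136 mm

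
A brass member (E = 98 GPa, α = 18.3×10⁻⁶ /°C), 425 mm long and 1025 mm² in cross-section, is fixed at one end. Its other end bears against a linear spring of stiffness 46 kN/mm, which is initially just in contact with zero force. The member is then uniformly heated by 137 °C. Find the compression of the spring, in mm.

δ ≈ 0.892 mm

The unrestrained thermal change is αΔT L = 18.3×10⁻⁶ × 137 × 425 = 1.066 mm.
Let P be the compressive force at the spring. The member shortens elastically by PL/(AE) and the spring compresses by P/k; together these equal δ_free.
So P = δ_free / [L/(AE) + 1/k] = 1.066 / [ 425/(1025×98×10³) + 1/(46×10³) ].
P = 1.066 / 2.597×10⁻⁵ = 41030 N.
Spring compression = P/k = 41030/(46×10³) = 0.8919 mm.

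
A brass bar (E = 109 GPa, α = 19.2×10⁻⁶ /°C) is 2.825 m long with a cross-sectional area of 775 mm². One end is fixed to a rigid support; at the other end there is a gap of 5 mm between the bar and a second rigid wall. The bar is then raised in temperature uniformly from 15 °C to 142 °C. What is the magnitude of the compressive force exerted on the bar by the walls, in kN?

Free thermal elongation = αΔT L = 19.2×10⁻⁶ × 127 × 2825 = 6.888 mm.
This exceeds the 5 mm gap, so the wall pushes back. The portion of expansion that must be recovered elastically is δ_free − gap = 6.888 − 5 = 1.888 mm.
So σ = E(δ_free − g)/L = 109×10³ × 1.888/2825 = 72.87 MPa.
P = σA = 72.87 × 775 = 56.47 kN.

P ≈ 56.5 kN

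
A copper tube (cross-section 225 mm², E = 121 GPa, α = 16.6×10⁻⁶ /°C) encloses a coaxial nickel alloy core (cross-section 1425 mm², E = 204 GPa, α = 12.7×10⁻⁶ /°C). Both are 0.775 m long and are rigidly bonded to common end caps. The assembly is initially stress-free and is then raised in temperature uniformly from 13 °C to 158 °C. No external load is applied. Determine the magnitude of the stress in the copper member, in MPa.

The copper has the larger α, so on heating it would change length more than the nickel alloy if both were free. The rigid plates force a common final length, so the copper is put into compression and the nickel alloy into tension, with equal and opposite forces P (no external load).
Equating the net (thermal + elastic) strains gives |α₁ − α₂|·ΔT = P·[1/(A₁E₁) + 1/(A₂E₂)].
|α₁ − α₂|·ΔT = 3.9×10⁻⁶ × 145 = 0.0005655.
1/(A₁E₁) + 1/(A₂E₂) = 1/(225×121×10³) + 1/(1425×204×10³) = 4.017×10⁻⁸ N⁻¹.
So P = 0.0005655 / 4.017×10⁻⁸ = 14.08 kN.
σ_{copper} = P/A₁ = 14080/225 = 62.57 MPa, compressive.

σ ≈ 62.6 MPa (compressive)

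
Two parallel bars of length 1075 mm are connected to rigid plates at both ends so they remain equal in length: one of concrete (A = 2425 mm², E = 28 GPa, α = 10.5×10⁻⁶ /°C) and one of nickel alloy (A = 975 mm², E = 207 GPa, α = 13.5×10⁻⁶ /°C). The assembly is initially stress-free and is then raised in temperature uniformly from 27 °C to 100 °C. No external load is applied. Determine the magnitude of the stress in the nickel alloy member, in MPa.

Equilibrium of a rigid end plate with no external load gives equal and opposite internal forces ±P in the two members. Since α_{nickel alloy} > α_{concrete}, heating drives the nickel alloy into compression and the concrete into tension.
Compatibility of the two members (thermal + elastic change equal): (α₁ − α₂)ΔT = P·[1/(A₁E₁) + 1/(A₂E₂)].
|α₁ − α₂|·ΔT = 3×10⁻⁶ × 73 = 0.000219.
1/(A₁E₁) + 1/(A₂E₂) = 1/(2425×28×10³) + 1/(975×207×10³) = 1.968×10⁻⁸ N⁻¹.
So P = 0.000219 / 1.968×10⁻⁸ = 11.13 kN.
σ_{nickel alloy} = P/A₂ = 11130/975 = 11.41 MPa, compressive.

σ ≈ 11.4 MPa (compressive)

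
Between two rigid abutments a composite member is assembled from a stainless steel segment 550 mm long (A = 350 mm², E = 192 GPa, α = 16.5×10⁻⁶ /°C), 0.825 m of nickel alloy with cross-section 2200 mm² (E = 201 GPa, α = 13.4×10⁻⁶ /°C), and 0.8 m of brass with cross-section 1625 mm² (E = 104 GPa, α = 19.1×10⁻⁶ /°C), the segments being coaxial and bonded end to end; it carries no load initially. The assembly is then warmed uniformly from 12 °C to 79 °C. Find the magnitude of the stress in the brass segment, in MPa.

Free thermal expansion of the whole bar: Σ αᵢΔT Lᵢ = 16.5×10⁻⁶×67×550 + 13.4×10⁻⁶×67×825 + 19.1×10⁻⁶×67×800 = 2.372 mm.
The walls prevent any net length change, so an axial force P (same in every segment) develops. Compatibility: P · Σ Lᵢ/(AᵢEᵢ) = δ_free.
The series flexibility is Σ Lᵢ/(AᵢEᵢ) = 550/(350×192×10³) + 825/(2200×201×10³) + 800/(1625×104×10³) = 1.478×10⁻⁵ mm/N.
So P = 2.372 / 1.478×10⁻⁵ = 160.5 kN, compressive.
σ_{brass} = P / A = 160500 / 1625 = 98.75 MPa.

σ ≈ 98.8 MPa (compressive)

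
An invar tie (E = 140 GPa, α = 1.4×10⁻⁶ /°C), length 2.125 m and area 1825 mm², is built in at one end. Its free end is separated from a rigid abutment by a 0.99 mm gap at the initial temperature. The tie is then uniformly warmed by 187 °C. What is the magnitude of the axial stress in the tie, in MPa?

If the wall were absent the tie would grow by αΔT L = 1.4×10⁻⁶ × 187 × 2125 = 0.5563 mm.
This is smaller than the 0.99 mm clearance, so the tie expands freely without reaching the stop — the stress is zero.

σ ≈ 0 MPa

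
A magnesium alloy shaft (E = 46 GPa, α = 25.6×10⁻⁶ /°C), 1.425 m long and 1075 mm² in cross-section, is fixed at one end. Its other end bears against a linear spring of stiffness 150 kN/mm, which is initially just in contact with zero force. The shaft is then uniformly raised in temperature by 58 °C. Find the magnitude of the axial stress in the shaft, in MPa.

σ ≈ 55.5 MPa (compressive)

The unrestrained thermal change is αΔT L = 25.6×10⁻⁶ × 58 × 1425 = 2.116 mm.
With a force P in the spring, the elastic change of the shaft is PL/(AE) and that of the spring is P/k; compatibility requires their sum to equal δ_free.
So P = δ_free / [L/(AE) + 1/k] = 2.116 / [ 1425/(1075×46×10³) + 1/(150×10³) ].
P = 2.116 / 3.548×10⁻⁵ = 59630 N.
σ = P/A = 59630/1075 = 55.47 MPa.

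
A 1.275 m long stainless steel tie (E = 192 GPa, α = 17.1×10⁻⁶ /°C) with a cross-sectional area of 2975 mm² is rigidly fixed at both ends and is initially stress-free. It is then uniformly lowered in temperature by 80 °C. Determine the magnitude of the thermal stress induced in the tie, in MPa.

σ ≈ 263 MPa (tensile)

The supports are rigid, so the total axial strain is zero. The restrained thermal strain is ε = αΔT = 17.1×10⁻⁶ × 80 = 1368×10⁻⁶.
Hence σ = E·αΔT = 192×10³ × 1368×10⁻⁶ = 262.7 MPa, tensile.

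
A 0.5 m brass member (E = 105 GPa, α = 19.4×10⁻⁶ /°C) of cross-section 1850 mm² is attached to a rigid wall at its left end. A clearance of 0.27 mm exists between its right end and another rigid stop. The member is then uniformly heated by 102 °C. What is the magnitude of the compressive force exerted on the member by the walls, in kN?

P ≈ 279 kN

Free thermal elongation = αΔT L = 19.4×10⁻⁶ × 102 × 500 = 0.9894 mm.
After closing the 0.27 mm clearance, 0.9894 − 0.27 = 0.7194 mm of expansion remains to be suppressed by the wall.
So σ = E(δ_free − g)/L = 105×10³ × 0.7194/500 = 151.1 MPa.
P = σA = 151.1 × 1850 = 279.5 kN.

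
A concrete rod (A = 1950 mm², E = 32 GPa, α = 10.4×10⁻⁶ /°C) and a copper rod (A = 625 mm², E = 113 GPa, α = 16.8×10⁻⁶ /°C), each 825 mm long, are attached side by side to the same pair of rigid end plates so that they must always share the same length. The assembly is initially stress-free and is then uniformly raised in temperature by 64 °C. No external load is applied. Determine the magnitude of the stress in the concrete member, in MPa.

σ ≈ 6.96 MPa (tensile)

Equilibrium of a rigid end plate with no external load gives equal and opposite internal forces ±P in the two members. Since α_{copper} > α_{concrete}, heating drives the copper into compression and the concrete into tension.
Setting the final lengths equal and cancelling L: (α₁ − α₂)ΔT = P/(A₁E₁) + P/(A₂E₂).
|α₁ − α₂|·ΔT = 6.4×10⁻⁶ × 64 = 0.0004096.
1/(A₁E₁) + 1/(A₂E₂) = 1/(1950×32×10³) + 1/(625×113×10³) = 3.018×10⁻⁸ N⁻¹.
P = 0.0004096 / 3.018×10⁻⁸ = 13570 N = 13.57 kN.
σ_{concrete} = P/A₁ = 13570/1950 = 6.959 MPa, tensile.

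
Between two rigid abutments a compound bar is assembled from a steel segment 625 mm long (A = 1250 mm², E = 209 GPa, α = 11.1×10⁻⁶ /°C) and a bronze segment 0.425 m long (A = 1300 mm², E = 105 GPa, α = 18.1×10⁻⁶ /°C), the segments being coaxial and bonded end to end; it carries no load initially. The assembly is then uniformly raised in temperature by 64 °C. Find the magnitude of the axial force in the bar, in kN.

P ≈ 170 kN (compressive)

If the supports were absent, the total length change would be Σ αᵢΔT Lᵢ = 11.1×10⁻⁶×64×625 + 18.1×10⁻⁶×64×425 = 0.9363 mm.
The walls prevent any net length change, so an axial force P (same in every segment) develops. Compatibility: P · Σ Lᵢ/(AᵢEᵢ) = δ_free.
Σ Lᵢ/(AᵢEᵢ) = 625/(1250×209×10³) + 425/(1300×105×10³) = 5.506×10⁻⁶ mm/N.
So P = 0.9363 / 5.506×10⁻⁶ = 170.1 kN, compressive.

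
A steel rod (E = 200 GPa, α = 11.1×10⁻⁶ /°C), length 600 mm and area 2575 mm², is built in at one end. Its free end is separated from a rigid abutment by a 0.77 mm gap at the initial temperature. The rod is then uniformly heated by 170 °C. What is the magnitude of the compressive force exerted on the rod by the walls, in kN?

P ≈ 311 kN

Free thermal elongation = αΔT L = 11.1×10⁻⁶ × 170 × 600 = 1.132 mm.
The gap closes (δ_free > 0.77 mm) and the wall then resists a further 1.132 − 0.77 = 0.3622 mm of expansion.
So σ = E(δ_free − g)/L = 200×10³ × 0.3622/600 = 120.7 MPa.
P = σA = 120.7 × 2575 = 310.9 kN.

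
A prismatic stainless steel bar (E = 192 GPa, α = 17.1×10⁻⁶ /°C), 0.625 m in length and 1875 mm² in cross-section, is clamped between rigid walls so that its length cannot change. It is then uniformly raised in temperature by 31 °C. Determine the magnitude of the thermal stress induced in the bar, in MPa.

σ ≈ 102 MPa (compressive)

With length fixed, the mechanical strain must cancel the thermal strain αΔT = 17.1×10⁻⁶ × 31 = 530.1×10⁻⁶.
σ = EαΔT = 192×10³ × 17.1×10⁻⁶ × 31 = 101.8 MPa (compressive; the bar is trying to expand).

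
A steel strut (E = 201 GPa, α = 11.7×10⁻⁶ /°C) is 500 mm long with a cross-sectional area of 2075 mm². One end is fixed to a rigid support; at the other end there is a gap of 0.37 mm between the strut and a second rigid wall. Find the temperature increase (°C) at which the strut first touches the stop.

ΔT ≈ 63.2 °C

The gap closes when αΔT L = 0.37 mm, since the strut is still unstressed at that instant.
So ΔT = g/(αL) = 0.37/(11.7×10⁻⁶ × 500) = 63.25 °C.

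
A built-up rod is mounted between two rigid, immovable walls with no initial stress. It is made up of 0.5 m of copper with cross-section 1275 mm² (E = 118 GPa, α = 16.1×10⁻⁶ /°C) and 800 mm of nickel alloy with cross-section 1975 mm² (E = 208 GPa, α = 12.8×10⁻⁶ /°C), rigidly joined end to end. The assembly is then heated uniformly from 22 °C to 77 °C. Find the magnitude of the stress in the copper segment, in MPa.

With the walls removed the bar would change length by δ_free = Σ αᵢΔT Lᵢ = 16.1×10⁻⁶×55×500 + 12.8×10⁻⁶×55×800 = 1.006 mm.
The walls prevent any net length change, so an axial force P (same in every segment) develops. Compatibility: P · Σ Lᵢ/(AᵢEᵢ) = δ_free.
Σ Lᵢ/(AᵢEᵢ) = 500/(1275×118×10³) + 800/(1975×208×10³) = 5.271×10⁻⁶ mm/N.
P = 1.006 / 5.271×10⁻⁶ = 190900 N = 190.9 kN, compressive.
σ_{copper} = P / A = 190900 / 1275 = 149.7 MPa.

σ ≈ 150 MPa (compressive)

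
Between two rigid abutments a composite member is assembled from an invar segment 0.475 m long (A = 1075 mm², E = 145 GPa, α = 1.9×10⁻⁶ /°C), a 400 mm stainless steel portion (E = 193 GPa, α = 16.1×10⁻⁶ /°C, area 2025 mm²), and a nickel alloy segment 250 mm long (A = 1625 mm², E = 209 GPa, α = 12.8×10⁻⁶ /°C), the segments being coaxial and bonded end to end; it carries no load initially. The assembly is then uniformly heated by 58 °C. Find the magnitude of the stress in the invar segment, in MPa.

Free thermal expansion of the whole bar: Σ αᵢΔT Lᵢ = 1.9×10⁻⁶×58×475 + 16.1×10⁻⁶×58×400 + 12.8×10⁻⁶×58×250 = 0.6115 mm.
The rigid supports impose zero overall length change; the single axial force P common to all segments must satisfy P Σ Lᵢ/(AᵢEᵢ) = δ_free.
Σ Lᵢ/(AᵢEᵢ) = 475/(1075×145×10³) + 400/(2025×193×10³) + 250/(1625×209×10³) = 4.807×10⁻⁶ mm/N.
Hence P = δ_free / Σ(L/AE) = 0.6115/4.807×10⁻⁶ = 127.2 kN (compressive).
σ_{invar} = P / A = 127200 / 1075 = 118.3 MPa.

σ ≈ 118 MPa (compressive)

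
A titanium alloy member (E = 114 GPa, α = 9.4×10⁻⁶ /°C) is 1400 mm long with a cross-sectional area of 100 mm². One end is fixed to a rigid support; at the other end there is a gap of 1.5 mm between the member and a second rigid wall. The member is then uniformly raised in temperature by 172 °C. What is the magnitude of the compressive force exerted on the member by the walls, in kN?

If the wall were absent the member would grow by αΔT L = 9.4×10⁻⁶ × 172 × 1400 = 2.264 mm.
This exceeds the 1.5 mm gap, so the wall pushes back. The portion of expansion that must be recovered elastically is δ_free − gap = 2.264 − 1.5 = 0.7635 mm.
Compatibility: PL/(AE) = 0.7635 mm, so σ = P/A = E × (0.7635/1400) = 62.17 MPa.
P = σA = 62.17 × 100 = 6.217 kN.

P ≈ 6.22 kN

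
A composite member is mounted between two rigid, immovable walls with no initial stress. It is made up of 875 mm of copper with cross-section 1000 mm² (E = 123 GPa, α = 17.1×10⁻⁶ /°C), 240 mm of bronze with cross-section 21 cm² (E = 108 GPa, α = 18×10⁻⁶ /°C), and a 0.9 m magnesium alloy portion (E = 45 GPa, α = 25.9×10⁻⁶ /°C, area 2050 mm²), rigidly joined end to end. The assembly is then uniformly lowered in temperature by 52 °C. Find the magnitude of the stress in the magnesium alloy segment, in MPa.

If the supports were absent, the total length change would be Σ αᵢΔT Lᵢ = 17.1×10⁻⁶×52×875 + 18×10⁻⁶×52×240 + 25.9×10⁻⁶×52×900 = 2.215 mm.
The rigid supports impose zero overall length change; the single axial force P common to all segments must satisfy P Σ Lᵢ/(AᵢEᵢ) = δ_free.
The series flexibility is Σ Lᵢ/(AᵢEᵢ) = 875/(1000×123×10³) + 240/(2100×108×10³) + 900/(2050×45×10³) = 1.793×10⁻⁵ mm/N.
Hence P = δ_free / Σ(L/AE) = 2.215/1.793×10⁻⁵ = 123.5 kN (tensile).
σ_{magnesium alloy} = P / A = 123500 / 2050 = 60.26 MPa.

σ ≈ 60.3 MPa (tensile)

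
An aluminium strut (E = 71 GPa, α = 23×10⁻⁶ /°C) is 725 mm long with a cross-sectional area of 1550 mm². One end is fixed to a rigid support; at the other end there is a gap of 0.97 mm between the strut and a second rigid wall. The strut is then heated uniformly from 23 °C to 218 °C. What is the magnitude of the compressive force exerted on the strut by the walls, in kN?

P ≈ 346 kN

Unrestrained expansion: δ_free = αΔT L = 23×10⁻⁶ × 195 × 725 = 3.252 mm.
After closing the 0.97 mm clearance, 3.252 − 0.97 = 2.282 mm of expansion remains to be suppressed by the wall.
That suppressed elongation corresponds to σ = E·Δ/L = 71×10³ × 2.282/725 = 223.4 MPa.
P = σA = 223.4 × 1550 = 346.3 kN.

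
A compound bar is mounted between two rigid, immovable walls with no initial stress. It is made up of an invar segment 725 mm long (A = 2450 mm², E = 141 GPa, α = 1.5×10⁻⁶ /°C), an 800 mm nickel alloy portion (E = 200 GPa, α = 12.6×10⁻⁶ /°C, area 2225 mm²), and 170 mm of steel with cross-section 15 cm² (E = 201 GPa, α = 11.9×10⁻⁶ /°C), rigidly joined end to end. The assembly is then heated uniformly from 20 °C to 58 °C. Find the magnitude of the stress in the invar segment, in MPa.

Free thermal expansion of the whole bar: Σ αᵢΔT Lᵢ = 1.5×10⁻⁶×38×725 + 12.6×10⁻⁶×38×800 + 11.9×10⁻⁶×38×170 = 0.5012 mm.
The walls prevent any net length change, so an axial force P (same in every segment) develops. Compatibility: P · Σ Lᵢ/(AᵢEᵢ) = δ_free.
The series flexibility is Σ Lᵢ/(AᵢEᵢ) = 725/(2450×141×10³) + 800/(2225×200×10³) + 170/(1500×201×10³) = 4.46×10⁻⁶ mm/N.
P = 0.5012 / 4.46×10⁻⁶ = 112400 N = 112.4 kN, compressive.
σ_{invar} = P / A = 112400 / 2450 = 45.87 MPa.

σ ≈ 45.9 MPa (compressive)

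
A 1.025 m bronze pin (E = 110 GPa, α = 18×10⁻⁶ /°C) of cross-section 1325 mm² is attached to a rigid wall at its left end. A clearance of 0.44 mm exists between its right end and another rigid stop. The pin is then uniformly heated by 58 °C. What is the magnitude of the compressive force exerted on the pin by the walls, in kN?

P ≈ 89.6 kN

If the wall were absent the pin would grow by αΔT L = 18×10⁻⁶ × 58 × 1025 = 1.07 mm.
The gap closes (δ_free > 0.44 mm) and the wall then resists a further 1.07 − 0.44 = 0.6301 mm of expansion.
That suppressed elongation corresponds to σ = E·Δ/L = 110×10³ × 0.6301/1025 = 67.62 MPa.
Force on the wall = σA = 67.62 × 1325 mm² = 89.6 kN.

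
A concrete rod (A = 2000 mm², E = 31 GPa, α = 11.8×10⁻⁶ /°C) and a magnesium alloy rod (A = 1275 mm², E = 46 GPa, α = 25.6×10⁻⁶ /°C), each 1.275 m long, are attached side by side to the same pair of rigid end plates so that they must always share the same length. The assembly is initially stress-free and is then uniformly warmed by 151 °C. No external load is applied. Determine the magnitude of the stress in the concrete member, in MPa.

σ ≈ 31.4 MPa (tensile)

The magnesium alloy has the larger α, so on heating it would change length more than the concrete if both were free. The rigid plates force a common final length, so the magnesium alloy is put into compression and the concrete into tension, with equal and opposite forces P (no external load).
Setting the final lengths equal and cancelling L: (α₁ − α₂)ΔT = P/(A₁E₁) + P/(A₂E₂).
|α₁ − α₂|·ΔT = 13.8×10⁻⁶ × 151 = 0.002084.
1/(A₁E₁) + 1/(A₂E₂) = 1/(2000×31×10³) + 1/(1275×46×10³) = 3.318×10⁻⁸ N⁻¹.
P = 0.002084 / 3.318×10⁻⁸ = 62800 N = 62.8 kN.
σ_{concrete} = P/A₁ = 62800/2000 = 31.4 MPa, tensile.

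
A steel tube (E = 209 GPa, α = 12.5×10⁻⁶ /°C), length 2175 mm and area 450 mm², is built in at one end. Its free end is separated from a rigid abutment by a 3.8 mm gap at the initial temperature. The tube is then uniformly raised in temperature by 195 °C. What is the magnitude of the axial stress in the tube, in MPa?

Unrestrained expansion: δ_free = αΔT L = 12.5×10⁻⁶ × 195 × 2175 = 5.302 mm.
After closing the 3.8 mm clearance, 5.302 − 3.8 = 1.502 mm of expansion remains to be suppressed by the wall.
Compatibility: PL/(AE) = 1.502 mm, so σ = P/A = E × (1.502/2175) = 144.3 MPa.

σ ≈ 144 MPa (compressive)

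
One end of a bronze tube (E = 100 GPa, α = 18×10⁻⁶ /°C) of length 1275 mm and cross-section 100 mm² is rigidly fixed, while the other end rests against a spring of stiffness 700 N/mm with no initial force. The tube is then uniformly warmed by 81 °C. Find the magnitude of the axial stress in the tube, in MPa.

σ ≈ 11.9 MPa (compressive)

The unrestrained thermal change is αΔT L = 18×10⁻⁶ × 81 × 1275 = 1.859 mm.
Let P be the compressive force at the spring. The tube shortens elastically by PL/(AE) and the spring compresses by P/k; together these equal δ_free.
So P = δ_free / [L/(AE) + 1/k] = 1.859 / [ 1275/(100×100×10³) + 1/(700) ].
P = 1.859 / 0.001556 = 1195 N.
σ = P/A = 1195/100 = 11.95 MPa.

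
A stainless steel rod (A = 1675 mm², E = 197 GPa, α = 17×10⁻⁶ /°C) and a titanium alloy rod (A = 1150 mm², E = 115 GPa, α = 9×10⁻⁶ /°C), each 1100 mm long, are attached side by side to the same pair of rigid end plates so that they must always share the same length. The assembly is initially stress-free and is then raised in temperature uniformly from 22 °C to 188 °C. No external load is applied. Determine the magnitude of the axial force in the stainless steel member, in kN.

The stainless steel has the larger α, so on heating it would change length more than the titanium alloy if both were free. The rigid plates force a common final length, so the stainless steel is put into compression and the titanium alloy into tension, with equal and opposite forces P (no external load).
Compatibility of the two members (thermal + elastic change equal): (α₁ − α₂)ΔT = P·[1/(A₁E₁) + 1/(A₂E₂)].
|α₁ − α₂|·ΔT = 8×10⁻⁶ × 166 = 0.001328.
1/(A₁E₁) + 1/(A₂E₂) = 1/(1675×197×10³) + 1/(1150×115×10³) = 1.059×10⁻⁸ N⁻¹.
So P = 0.001328 / 1.059×10⁻⁸ = 125.4 kN.

P ≈ 125 kN (compressive in the stainless steel)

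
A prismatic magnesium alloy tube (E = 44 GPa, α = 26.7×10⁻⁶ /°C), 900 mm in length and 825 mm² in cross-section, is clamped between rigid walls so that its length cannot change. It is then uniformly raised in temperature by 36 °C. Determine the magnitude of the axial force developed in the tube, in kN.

With zero net strain, σ = E·αΔT = 44 GPa × 26.7×10⁻⁶ × 36 = 42.29 MPa.
Then P = σA = 42.29 × 825 mm² = 34.89 kN, compressive.

P ≈ 34.9 kN (compressive)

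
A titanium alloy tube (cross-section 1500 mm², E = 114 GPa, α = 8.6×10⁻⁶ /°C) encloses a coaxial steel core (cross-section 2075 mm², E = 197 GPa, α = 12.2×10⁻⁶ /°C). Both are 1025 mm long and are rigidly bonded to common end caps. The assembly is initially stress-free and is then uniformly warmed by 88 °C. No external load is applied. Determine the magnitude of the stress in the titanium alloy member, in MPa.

The steel has the larger α, so on heating it would change length more than the titanium alloy if both were free. The rigid plates force a common final length, so the steel is put into compression and the titanium alloy into tension, with equal and opposite forces P (no external load).
Equating the net (thermal + elastic) strains gives |α₁ − α₂|·ΔT = P·[1/(A₁E₁) + 1/(A₂E₂)].
|α₁ − α₂|·ΔT = 3.6×10⁻⁶ × 88 = 0.0003168.
1/(A₁E₁) + 1/(A₂E₂) = 1/(1500×114×10³) + 1/(2075×197×10³) = 8.294×10⁻⁹ N⁻¹.
So P = 0.0003168 / 8.294×10⁻⁹ = 38.19 kN.
σ_{titanium alloy} = P/A₁ = 38190/1500 = 25.46 MPa, tensile.

σ ≈ 25.5 MPa (tensile)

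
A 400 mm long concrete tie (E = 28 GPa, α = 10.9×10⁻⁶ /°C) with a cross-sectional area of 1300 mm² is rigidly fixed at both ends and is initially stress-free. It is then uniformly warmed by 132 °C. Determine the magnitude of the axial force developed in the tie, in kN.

P ≈ 52.4 kN (compressive)

The ends cannot move, so σ = EαΔT = 28×10³ × 10.9×10⁻⁶ × 132 = 40.29 MPa.
Axial force P = σA = 40.29 × 1300 = 52370 N = 52.37 kN, compressive.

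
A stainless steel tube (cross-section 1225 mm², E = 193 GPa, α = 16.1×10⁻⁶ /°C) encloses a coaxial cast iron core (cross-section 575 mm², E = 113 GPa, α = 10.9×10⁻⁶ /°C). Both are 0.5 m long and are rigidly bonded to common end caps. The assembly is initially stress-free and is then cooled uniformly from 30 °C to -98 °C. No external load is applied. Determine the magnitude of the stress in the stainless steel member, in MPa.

Equilibrium of a rigid end plate with no external load gives equal and opposite internal forces ±P in the two members. Since α_{stainless steel} > α_{cast iron}, cooling drives the stainless steel into tension and the cast iron into compression.
Equating the net (thermal + elastic) strains gives |α₁ − α₂|·ΔT = P·[1/(A₁E₁) + 1/(A₂E₂)].
|α₁ − α₂|·ΔT = 5.2×10⁻⁶ × 128 = 0.0006656.
1/(A₁E₁) + 1/(A₂E₂) = 1/(1225×193×10³) + 1/(575×113×10³) = 1.962×10⁻⁸ N⁻¹.
P = 0.0006656 / 1.962×10⁻⁸ = 33920 N = 33.92 kN.
σ_{stainless steel} = P/A₁ = 33920/1225 = 27.69 MPa, tensile.

σ ≈ 27.7 MPa (tensile)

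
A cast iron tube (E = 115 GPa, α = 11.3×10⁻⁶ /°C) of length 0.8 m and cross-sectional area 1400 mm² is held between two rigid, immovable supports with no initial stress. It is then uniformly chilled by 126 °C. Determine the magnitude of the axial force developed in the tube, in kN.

The ends cannot move, so σ = EαΔT = 115×10³ × 11.3×10⁻⁶ × 126 = 163.7 MPa.
P = AEαΔT = 1400 × 115×10³ × 11.3×10⁻⁶ × 126 = 229.2 kN (tensile).

P ≈ 229 kN (tensile)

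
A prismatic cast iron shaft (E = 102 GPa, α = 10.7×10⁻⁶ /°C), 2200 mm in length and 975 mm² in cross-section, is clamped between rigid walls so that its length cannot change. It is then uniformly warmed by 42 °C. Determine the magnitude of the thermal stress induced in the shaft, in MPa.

σ ≈ 45.8 MPa (compressive)

The supports are rigid, so the total axial strain is zero. The restrained thermal strain is ε = αΔT = 10.7×10⁻⁶ × 42 = 449.4×10⁻⁶.
The stress required to suppress this strain is σ = Eε = 102×10³ × 449.4×10⁻⁶ = 45.84 MPa, compressive since the shaft is trying to expand.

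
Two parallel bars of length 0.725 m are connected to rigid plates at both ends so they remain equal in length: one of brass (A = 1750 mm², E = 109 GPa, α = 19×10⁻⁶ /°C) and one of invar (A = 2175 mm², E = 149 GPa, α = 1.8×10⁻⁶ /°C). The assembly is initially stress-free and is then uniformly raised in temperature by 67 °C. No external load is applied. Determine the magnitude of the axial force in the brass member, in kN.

Equilibrium of a rigid end plate with no external load gives equal and opposite internal forces ±P in the two members. Since α_{brass} > α_{invar}, heating drives the brass into compression and the invar into tension.
Compatibility of the two members (thermal + elastic change equal): (α₁ − α₂)ΔT = P·[1/(A₁E₁) + 1/(A₂E₂)].
|α₁ − α₂|·ΔT = 17.2×10⁻⁶ × 67 = 0.001152.
1/(A₁E₁) + 1/(A₂E₂) = 1/(1750×109×10³) + 1/(2175×149×10³) = 8.328×10⁻⁹ N⁻¹.
P = 0.001152 / 8.328×10⁻⁹ = 138400 N = 138.4 kN.

P ≈ 138 kN (compressive in the brass)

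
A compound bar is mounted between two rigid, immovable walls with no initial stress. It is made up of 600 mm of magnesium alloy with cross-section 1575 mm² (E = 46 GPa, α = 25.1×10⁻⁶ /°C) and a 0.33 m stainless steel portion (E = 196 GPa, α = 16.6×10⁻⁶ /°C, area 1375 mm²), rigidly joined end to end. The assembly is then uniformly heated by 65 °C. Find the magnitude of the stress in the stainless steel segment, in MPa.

σ ≈ 102 MPa (compressive)

With the walls removed the bar would change length by δ_free = Σ αᵢΔT Lᵢ = 25.1×10⁻⁶×65×600 + 16.6×10⁻⁶×65×330 = 1.335 mm.
Since the ends are fixed, an axial force P builds up, equal in every segment, with P · Σ Lᵢ/(AᵢEᵢ) = δ_free.
Σ Lᵢ/(AᵢEᵢ) = 600/(1575×46×10³) + 330/(1375×196×10³) = 9.506×10⁻⁶ mm/N.
Hence P = δ_free / Σ(L/AE) = 1.335/9.506×10⁻⁶ = 140.4 kN (compressive).
σ_{stainless steel} = P / A = 140400 / 1375 = 102.1 MPa.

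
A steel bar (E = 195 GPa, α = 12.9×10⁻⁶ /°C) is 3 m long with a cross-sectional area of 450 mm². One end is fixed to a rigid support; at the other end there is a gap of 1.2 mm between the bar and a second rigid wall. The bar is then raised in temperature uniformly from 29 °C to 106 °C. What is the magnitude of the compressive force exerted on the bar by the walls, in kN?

P ≈ 52.1 kN

Free thermal elongation = αΔT L = 12.9×10⁻⁶ × 77 × 3000 = 2.98 mm.
This exceeds the 1.2 mm gap, so the wall pushes back. The portion of expansion that must be recovered elastically is δ_free − gap = 2.98 − 1.2 = 1.78 mm.
That suppressed elongation corresponds to σ = E·Δ/L = 195×10³ × 1.78/3000 = 115.7 MPa.
Force on the wall = σA = 115.7 × 450 mm² = 52.06 kN.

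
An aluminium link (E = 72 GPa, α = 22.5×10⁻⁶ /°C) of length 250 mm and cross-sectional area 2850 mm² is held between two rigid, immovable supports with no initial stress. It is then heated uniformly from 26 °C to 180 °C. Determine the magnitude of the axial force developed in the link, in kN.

P ≈ 711 kN (compressive)

With zero net strain, σ = E·αΔT = 72 GPa × 22.5×10⁻⁶ × 154 = 249.5 MPa.
Axial force P = σA = 249.5 × 2850 = 711000 N = 711 kN, compressive.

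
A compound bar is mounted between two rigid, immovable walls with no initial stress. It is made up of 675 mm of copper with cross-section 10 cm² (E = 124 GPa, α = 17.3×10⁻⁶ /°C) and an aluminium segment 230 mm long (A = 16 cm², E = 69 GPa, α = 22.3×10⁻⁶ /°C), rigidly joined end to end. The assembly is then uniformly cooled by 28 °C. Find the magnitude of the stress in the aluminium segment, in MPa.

σ ≈ 39.1 MPa (tensile)

If the supports were absent, the total length change would be Σ αᵢΔT Lᵢ = 17.3×10⁻⁶×28×675 + 22.3×10⁻⁶×28×230 = 0.4706 mm.
The walls prevent any net length change, so an axial force P (same in every segment) develops. Compatibility: P · Σ Lᵢ/(AᵢEᵢ) = δ_free.
The series flexibility is Σ Lᵢ/(AᵢEᵢ) = 675/(1000×124×10³) + 230/(1600×69×10³) = 7.527×10⁻⁶ mm/N.
Hence P = δ_free / Σ(L/AE) = 0.4706/7.527×10⁻⁶ = 62.52 kN (tensile).
σ_{aluminium} = P / A = 62520 / 1600 = 39.08 MPa.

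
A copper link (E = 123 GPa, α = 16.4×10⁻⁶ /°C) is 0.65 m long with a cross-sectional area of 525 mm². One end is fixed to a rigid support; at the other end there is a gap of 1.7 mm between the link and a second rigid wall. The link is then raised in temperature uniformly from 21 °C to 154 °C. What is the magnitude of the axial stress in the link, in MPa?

σ ≈ 0 MPa

Unrestrained expansion: δ_free = αΔT L = 16.4×10⁻⁶ × 133 × 650 = 1.418 mm.
This is smaller than the 1.7 mm clearance, so the link expands freely without reaching the stop — the stress is zero.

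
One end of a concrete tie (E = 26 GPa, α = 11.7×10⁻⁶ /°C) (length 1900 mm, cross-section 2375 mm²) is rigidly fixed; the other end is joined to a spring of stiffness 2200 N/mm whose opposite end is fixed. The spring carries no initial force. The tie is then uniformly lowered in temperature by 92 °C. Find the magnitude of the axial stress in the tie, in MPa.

σ ≈ 1.77 MPa (tensile)

If the spring were absent the tie would shorten by αΔT L = 11.7×10⁻⁶ × 92 × 1900 = 2.045 mm.
With a force P in the spring, the elastic change of the tie is PL/(AE) and that of the spring is P/k; compatibility requires their sum to equal δ_free.
P [ L/(AE) + 1/k ] = δ_free → P [ 1900/(2375×26×10³) + 1/(2200) ] = 2.045.
P = 2.045 / 0.0004853 = 4214 N.
σ = P/A = 4214/2375 = 1.774 MPa.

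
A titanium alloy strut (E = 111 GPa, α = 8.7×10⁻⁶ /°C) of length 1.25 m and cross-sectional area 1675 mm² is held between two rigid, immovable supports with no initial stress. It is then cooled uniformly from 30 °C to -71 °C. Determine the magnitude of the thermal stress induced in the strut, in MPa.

σ ≈ 97.5 MPa (tensile)

With length fixed, the mechanical strain must cancel the thermal strain αΔT = 8.7×10⁻⁶ × 101 = 878.7×10⁻⁶.
σ = EαΔT = 111×10³ × 8.7×10⁻⁶ × 101 = 97.54 MPa (tensile; the strut is trying to contract).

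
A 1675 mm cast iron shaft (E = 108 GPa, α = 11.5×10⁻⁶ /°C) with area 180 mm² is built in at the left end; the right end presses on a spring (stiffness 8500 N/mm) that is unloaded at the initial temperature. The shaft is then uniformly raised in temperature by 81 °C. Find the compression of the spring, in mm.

If the spring were absent the shaft would lengthen by αΔT L = 11.5×10⁻⁶ × 81 × 1675 = 1.56 mm.
With a force P in the spring, the elastic change of the shaft is PL/(AE) and that of the spring is P/k; compatibility requires their sum to equal δ_free.
So P = δ_free / [L/(AE) + 1/k] = 1.56 / [ 1675/(180×108×10³) + 1/(8500) ].
P = 1.56 / 0.0002038 = 7655 N.
Spring compression = P/k = 7655/(8500) = 0.9006 mm.

δ ≈ 0.901 mm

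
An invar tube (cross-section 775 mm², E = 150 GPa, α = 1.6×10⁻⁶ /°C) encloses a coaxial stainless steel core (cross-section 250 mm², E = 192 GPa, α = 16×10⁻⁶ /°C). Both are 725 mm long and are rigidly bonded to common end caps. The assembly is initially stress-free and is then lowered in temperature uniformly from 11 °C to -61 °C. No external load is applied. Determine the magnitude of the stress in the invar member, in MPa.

σ ≈ 45.4 MPa (compressive)

Equilibrium of a rigid end plate with no external load gives equal and opposite internal forces ±P in the two members. Since α_{stainless steel} > α_{invar}, cooling drives the stainless steel into tension and the invar into compression.
Setting the final lengths equal and cancelling L: (α₁ − α₂)ΔT = P/(A₁E₁) + P/(A₂E₂).
|α₁ − α₂|·ΔT = 14.4×10⁻⁶ × 72 = 0.001037.
1/(A₁E₁) + 1/(A₂E₂) = 1/(775×150×10³) + 1/(250×192×10³) = 2.944×10⁻⁸ N⁻¹.
So P = 0.001037 / 2.944×10⁻⁸ = 35.22 kN.
σ_{invar} = P/A₁ = 35220/775 = 45.45 MPa, compressive.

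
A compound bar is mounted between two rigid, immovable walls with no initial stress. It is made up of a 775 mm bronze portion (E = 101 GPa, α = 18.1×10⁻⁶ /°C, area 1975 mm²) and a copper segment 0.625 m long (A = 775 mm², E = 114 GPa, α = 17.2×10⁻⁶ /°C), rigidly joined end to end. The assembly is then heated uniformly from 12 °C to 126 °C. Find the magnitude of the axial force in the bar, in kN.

Free thermal expansion of the whole bar: Σ αᵢΔT Lᵢ = 18.1×10⁻⁶×114×775 + 17.2×10⁻⁶×114×625 = 2.825 mm.
The walls prevent any net length change, so an axial force P (same in every segment) develops. Compatibility: P · Σ Lᵢ/(AᵢEᵢ) = δ_free.
Σ Lᵢ/(AᵢEᵢ) = 775/(1975×101×10³) + 625/(775×114×10³) = 1.096×10⁻⁵ mm/N.
Hence P = δ_free / Σ(L/AE) = 2.825/1.096×10⁻⁵ = 257.7 kN (compressive).

P ≈ 258 kN (compressive)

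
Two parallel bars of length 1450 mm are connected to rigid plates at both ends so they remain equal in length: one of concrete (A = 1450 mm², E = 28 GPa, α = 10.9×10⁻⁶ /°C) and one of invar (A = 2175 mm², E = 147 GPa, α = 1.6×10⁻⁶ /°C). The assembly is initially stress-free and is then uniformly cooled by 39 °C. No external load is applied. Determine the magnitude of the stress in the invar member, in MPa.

σ ≈ 6.01 MPa (compressive)

Equilibrium of a rigid end plate with no external load gives equal and opposite internal forces ±P in the two members. Since α_{concrete} > α_{invar}, cooling drives the concrete into tension and the invar into compression.
Setting the final lengths equal and cancelling L: (α₁ − α₂)ΔT = P/(A₁E₁) + P/(A₂E₂).
|α₁ − α₂|·ΔT = 9.3×10⁻⁶ × 39 = 0.0003627.
1/(A₁E₁) + 1/(A₂E₂) = 1/(1450×28×10³) + 1/(2175×147×10³) = 2.776×10⁻⁸ N⁻¹.
So P = 0.0003627 / 2.776×10⁻⁸ = 13.07 kN.
σ_{invar} = P/A₂ = 13070/2175 = 6.008 MPa, compressive.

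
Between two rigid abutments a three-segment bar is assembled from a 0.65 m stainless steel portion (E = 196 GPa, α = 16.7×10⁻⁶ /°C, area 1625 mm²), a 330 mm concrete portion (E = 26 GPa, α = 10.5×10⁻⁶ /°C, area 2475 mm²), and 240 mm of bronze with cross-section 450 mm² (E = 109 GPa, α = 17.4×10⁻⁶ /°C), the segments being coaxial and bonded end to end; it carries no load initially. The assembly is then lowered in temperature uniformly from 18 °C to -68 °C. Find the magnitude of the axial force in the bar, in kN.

Free thermal contraction of the whole bar: Σ αᵢΔT Lᵢ = 16.7×10⁻⁶×86×650 + 10.5×10⁻⁶×86×330 + 17.4×10⁻⁶×86×240 = 1.591 mm.
The walls prevent any net length change, so an axial force P (same in every segment) develops. Compatibility: P · Σ Lᵢ/(AᵢEᵢ) = δ_free.
Σ Lᵢ/(AᵢEᵢ) = 650/(1625×196×10³) + 330/(2475×26×10³) + 240/(450×109×10³) = 1.206×10⁻⁵ mm/N.
Hence P = δ_free / Σ(L/AE) = 1.591/1.206×10⁻⁵ = 131.9 kN (tensile).

P ≈ 132 kN (tensile)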